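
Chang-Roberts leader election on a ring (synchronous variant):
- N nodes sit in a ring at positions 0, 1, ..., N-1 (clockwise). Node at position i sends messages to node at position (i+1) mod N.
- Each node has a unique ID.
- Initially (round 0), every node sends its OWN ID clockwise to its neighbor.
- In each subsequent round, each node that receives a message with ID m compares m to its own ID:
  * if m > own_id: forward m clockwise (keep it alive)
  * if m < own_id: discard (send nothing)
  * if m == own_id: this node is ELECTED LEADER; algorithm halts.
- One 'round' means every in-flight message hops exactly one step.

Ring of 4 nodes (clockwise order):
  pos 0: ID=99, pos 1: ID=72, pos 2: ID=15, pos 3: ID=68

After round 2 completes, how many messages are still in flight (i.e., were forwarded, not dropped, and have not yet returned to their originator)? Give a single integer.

Round 1: pos1(id72) recv 99: fwd; pos2(id15) recv 72: fwd; pos3(id68) recv 15: drop; pos0(id99) recv 68: drop
Round 2: pos2(id15) recv 99: fwd; pos3(id68) recv 72: fwd
After round 2: 2 messages still in flight

Answer: 2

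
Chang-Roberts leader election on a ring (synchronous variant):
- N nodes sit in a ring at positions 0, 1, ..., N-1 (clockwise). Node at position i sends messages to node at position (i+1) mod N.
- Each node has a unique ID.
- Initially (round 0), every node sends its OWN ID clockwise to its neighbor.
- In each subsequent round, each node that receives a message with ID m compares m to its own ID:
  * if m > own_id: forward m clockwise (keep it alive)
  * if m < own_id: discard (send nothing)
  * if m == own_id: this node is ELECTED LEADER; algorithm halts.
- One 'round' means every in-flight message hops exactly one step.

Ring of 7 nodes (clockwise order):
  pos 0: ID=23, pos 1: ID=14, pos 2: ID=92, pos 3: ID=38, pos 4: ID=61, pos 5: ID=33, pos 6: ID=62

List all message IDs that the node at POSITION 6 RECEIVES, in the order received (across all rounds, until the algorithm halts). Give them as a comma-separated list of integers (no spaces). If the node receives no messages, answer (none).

Round 1: pos1(id14) recv 23: fwd; pos2(id92) recv 14: drop; pos3(id38) recv 92: fwd; pos4(id61) recv 38: drop; pos5(id33) recv 61: fwd; pos6(id62) recv 33: drop; pos0(id23) recv 62: fwd
Round 2: pos2(id92) recv 23: drop; pos4(id61) recv 92: fwd; pos6(id62) recv 61: drop; pos1(id14) recv 62: fwd
Round 3: pos5(id33) recv 92: fwd; pos2(id92) recv 62: drop
Round 4: pos6(id62) recv 92: fwd
Round 5: pos0(id23) recv 92: fwd
Round 6: pos1(id14) recv 92: fwd
Round 7: pos2(id92) recv 92: ELECTED

Answer: 33,61,92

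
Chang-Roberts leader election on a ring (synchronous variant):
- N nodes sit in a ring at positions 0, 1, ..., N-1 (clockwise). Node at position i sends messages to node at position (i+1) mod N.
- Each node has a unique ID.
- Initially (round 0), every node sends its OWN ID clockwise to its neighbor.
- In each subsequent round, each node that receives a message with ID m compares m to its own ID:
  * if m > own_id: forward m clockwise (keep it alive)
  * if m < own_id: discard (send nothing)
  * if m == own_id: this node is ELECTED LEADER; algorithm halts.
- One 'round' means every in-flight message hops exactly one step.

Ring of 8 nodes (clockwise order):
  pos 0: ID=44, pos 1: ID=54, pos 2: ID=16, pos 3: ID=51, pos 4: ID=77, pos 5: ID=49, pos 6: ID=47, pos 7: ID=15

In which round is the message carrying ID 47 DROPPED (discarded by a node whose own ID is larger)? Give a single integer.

Round 1: pos1(id54) recv 44: drop; pos2(id16) recv 54: fwd; pos3(id51) recv 16: drop; pos4(id77) recv 51: drop; pos5(id49) recv 77: fwd; pos6(id47) recv 49: fwd; pos7(id15) recv 47: fwd; pos0(id44) recv 15: drop
Round 2: pos3(id51) recv 54: fwd; pos6(id47) recv 77: fwd; pos7(id15) recv 49: fwd; pos0(id44) recv 47: fwd
Round 3: pos4(id77) recv 54: drop; pos7(id15) recv 77: fwd; pos0(id44) recv 49: fwd; pos1(id54) recv 47: drop
Round 4: pos0(id44) recv 77: fwd; pos1(id54) recv 49: drop
Round 5: pos1(id54) recv 77: fwd
Round 6: pos2(id16) recv 77: fwd
Round 7: pos3(id51) recv 77: fwd
Round 8: pos4(id77) recv 77: ELECTED
Message ID 47 originates at pos 6; dropped at pos 1 in round 3

Answer: 3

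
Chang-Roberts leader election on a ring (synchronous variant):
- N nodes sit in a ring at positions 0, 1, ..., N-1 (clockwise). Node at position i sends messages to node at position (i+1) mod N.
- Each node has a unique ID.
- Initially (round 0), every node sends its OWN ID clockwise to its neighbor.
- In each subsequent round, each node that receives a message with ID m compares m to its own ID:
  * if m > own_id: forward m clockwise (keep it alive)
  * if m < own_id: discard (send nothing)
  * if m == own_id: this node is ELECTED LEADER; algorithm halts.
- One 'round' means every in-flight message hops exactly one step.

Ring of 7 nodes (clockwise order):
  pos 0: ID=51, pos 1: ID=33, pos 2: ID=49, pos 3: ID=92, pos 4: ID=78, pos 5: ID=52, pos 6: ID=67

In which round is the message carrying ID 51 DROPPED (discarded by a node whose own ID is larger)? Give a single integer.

Answer: 3

Derivation:
Round 1: pos1(id33) recv 51: fwd; pos2(id49) recv 33: drop; pos3(id92) recv 49: drop; pos4(id78) recv 92: fwd; pos5(id52) recv 78: fwd; pos6(id67) recv 52: drop; pos0(id51) recv 67: fwd
Round 2: pos2(id49) recv 51: fwd; pos5(id52) recv 92: fwd; pos6(id67) recv 78: fwd; pos1(id33) recv 67: fwd
Round 3: pos3(id92) recv 51: drop; pos6(id67) recv 92: fwd; pos0(id51) recv 78: fwd; pos2(id49) recv 67: fwd
Round 4: pos0(id51) recv 92: fwd; pos1(id33) recv 78: fwd; pos3(id92) recv 67: drop
Round 5: pos1(id33) recv 92: fwd; pos2(id49) recv 78: fwd
Round 6: pos2(id49) recv 92: fwd; pos3(id92) recv 78: drop
Round 7: pos3(id92) recv 92: ELECTED
Message ID 51 originates at pos 0; dropped at pos 3 in round 3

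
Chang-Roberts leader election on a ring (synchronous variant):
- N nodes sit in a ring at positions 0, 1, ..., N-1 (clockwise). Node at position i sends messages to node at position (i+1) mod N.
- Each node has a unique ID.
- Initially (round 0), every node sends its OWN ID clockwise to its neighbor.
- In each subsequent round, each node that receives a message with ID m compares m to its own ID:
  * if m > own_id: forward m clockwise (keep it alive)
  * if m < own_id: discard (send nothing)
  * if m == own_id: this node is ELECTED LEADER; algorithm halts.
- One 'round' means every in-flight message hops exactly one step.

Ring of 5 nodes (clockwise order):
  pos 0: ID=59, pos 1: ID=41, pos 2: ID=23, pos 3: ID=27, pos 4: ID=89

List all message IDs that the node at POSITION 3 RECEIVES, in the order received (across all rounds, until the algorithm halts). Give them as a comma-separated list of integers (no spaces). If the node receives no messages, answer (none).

Answer: 23,41,59,89

Derivation:
Round 1: pos1(id41) recv 59: fwd; pos2(id23) recv 41: fwd; pos3(id27) recv 23: drop; pos4(id89) recv 27: drop; pos0(id59) recv 89: fwd
Round 2: pos2(id23) recv 59: fwd; pos3(id27) recv 41: fwd; pos1(id41) recv 89: fwd
Round 3: pos3(id27) recv 59: fwd; pos4(id89) recv 41: drop; pos2(id23) recv 89: fwd
Round 4: pos4(id89) recv 59: drop; pos3(id27) recv 89: fwd
Round 5: pos4(id89) recv 89: ELECTED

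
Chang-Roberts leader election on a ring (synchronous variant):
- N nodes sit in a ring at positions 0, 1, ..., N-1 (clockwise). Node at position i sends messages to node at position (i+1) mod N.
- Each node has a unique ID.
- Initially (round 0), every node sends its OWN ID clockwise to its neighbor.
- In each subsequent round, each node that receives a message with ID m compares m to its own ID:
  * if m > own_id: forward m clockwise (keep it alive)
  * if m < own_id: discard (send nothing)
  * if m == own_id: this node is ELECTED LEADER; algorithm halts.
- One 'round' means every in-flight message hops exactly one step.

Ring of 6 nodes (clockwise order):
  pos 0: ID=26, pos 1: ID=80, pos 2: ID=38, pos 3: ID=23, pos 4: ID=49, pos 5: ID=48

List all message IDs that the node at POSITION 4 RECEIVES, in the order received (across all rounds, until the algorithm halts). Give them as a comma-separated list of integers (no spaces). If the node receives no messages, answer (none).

Round 1: pos1(id80) recv 26: drop; pos2(id38) recv 80: fwd; pos3(id23) recv 38: fwd; pos4(id49) recv 23: drop; pos5(id48) recv 49: fwd; pos0(id26) recv 48: fwd
Round 2: pos3(id23) recv 80: fwd; pos4(id49) recv 38: drop; pos0(id26) recv 49: fwd; pos1(id80) recv 48: drop
Round 3: pos4(id49) recv 80: fwd; pos1(id80) recv 49: drop
Round 4: pos5(id48) recv 80: fwd
Round 5: pos0(id26) recv 80: fwd
Round 6: pos1(id80) recv 80: ELECTED

Answer: 23,38,80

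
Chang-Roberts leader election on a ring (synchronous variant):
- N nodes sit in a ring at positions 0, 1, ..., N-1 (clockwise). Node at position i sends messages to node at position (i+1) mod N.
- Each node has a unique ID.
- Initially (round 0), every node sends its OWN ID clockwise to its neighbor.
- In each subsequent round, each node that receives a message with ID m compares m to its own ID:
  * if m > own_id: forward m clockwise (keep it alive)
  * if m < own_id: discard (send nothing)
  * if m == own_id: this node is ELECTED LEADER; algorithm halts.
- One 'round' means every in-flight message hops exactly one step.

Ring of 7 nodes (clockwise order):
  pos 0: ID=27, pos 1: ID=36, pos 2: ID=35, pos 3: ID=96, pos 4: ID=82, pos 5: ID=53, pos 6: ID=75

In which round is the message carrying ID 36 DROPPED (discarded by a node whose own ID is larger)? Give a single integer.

Round 1: pos1(id36) recv 27: drop; pos2(id35) recv 36: fwd; pos3(id96) recv 35: drop; pos4(id82) recv 96: fwd; pos5(id53) recv 82: fwd; pos6(id75) recv 53: drop; pos0(id27) recv 75: fwd
Round 2: pos3(id96) recv 36: drop; pos5(id53) recv 96: fwd; pos6(id75) recv 82: fwd; pos1(id36) recv 75: fwd
Round 3: pos6(id75) recv 96: fwd; pos0(id27) recv 82: fwd; pos2(id35) recv 75: fwd
Round 4: pos0(id27) recv 96: fwd; pos1(id36) recv 82: fwd; pos3(id96) recv 75: drop
Round 5: pos1(id36) recv 96: fwd; pos2(id35) recv 82: fwd
Round 6: pos2(id35) recv 96: fwd; pos3(id96) recv 82: drop
Round 7: pos3(id96) recv 96: ELECTED
Message ID 36 originates at pos 1; dropped at pos 3 in round 2

Answer: 2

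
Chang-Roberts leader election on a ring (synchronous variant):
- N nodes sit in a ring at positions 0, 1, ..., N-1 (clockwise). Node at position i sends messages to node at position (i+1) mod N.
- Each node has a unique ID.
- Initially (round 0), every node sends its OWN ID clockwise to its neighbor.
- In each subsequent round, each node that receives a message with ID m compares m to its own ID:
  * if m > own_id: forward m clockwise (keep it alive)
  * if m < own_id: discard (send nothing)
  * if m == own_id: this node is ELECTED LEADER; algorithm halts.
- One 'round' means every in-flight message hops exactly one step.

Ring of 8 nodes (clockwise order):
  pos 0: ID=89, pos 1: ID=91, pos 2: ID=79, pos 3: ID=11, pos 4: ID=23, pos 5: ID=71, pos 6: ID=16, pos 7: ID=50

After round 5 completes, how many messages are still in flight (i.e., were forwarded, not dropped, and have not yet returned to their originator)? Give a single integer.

Answer: 2

Derivation:
Round 1: pos1(id91) recv 89: drop; pos2(id79) recv 91: fwd; pos3(id11) recv 79: fwd; pos4(id23) recv 11: drop; pos5(id71) recv 23: drop; pos6(id16) recv 71: fwd; pos7(id50) recv 16: drop; pos0(id89) recv 50: drop
Round 2: pos3(id11) recv 91: fwd; pos4(id23) recv 79: fwd; pos7(id50) recv 71: fwd
Round 3: pos4(id23) recv 91: fwd; pos5(id71) recv 79: fwd; pos0(id89) recv 71: drop
Round 4: pos5(id71) recv 91: fwd; pos6(id16) recv 79: fwd
Round 5: pos6(id16) recv 91: fwd; pos7(id50) recv 79: fwd
After round 5: 2 messages still in flight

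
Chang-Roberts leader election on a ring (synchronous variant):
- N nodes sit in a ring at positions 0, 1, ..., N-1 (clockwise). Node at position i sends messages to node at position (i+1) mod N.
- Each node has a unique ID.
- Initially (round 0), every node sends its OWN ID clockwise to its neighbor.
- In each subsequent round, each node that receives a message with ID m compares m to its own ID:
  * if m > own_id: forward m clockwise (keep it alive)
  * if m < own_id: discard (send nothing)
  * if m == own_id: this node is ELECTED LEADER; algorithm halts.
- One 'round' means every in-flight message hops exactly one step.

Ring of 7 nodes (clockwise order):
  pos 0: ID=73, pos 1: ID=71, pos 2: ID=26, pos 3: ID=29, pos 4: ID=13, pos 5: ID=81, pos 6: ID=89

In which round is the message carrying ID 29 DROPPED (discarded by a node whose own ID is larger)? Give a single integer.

Answer: 2

Derivation:
Round 1: pos1(id71) recv 73: fwd; pos2(id26) recv 71: fwd; pos3(id29) recv 26: drop; pos4(id13) recv 29: fwd; pos5(id81) recv 13: drop; pos6(id89) recv 81: drop; pos0(id73) recv 89: fwd
Round 2: pos2(id26) recv 73: fwd; pos3(id29) recv 71: fwd; pos5(id81) recv 29: drop; pos1(id71) recv 89: fwd
Round 3: pos3(id29) recv 73: fwd; pos4(id13) recv 71: fwd; pos2(id26) recv 89: fwd
Round 4: pos4(id13) recv 73: fwd; pos5(id81) recv 71: drop; pos3(id29) recv 89: fwd
Round 5: pos5(id81) recv 73: drop; pos4(id13) recv 89: fwd
Round 6: pos5(id81) recv 89: fwd
Round 7: pos6(id89) recv 89: ELECTED
Message ID 29 originates at pos 3; dropped at pos 5 in round 2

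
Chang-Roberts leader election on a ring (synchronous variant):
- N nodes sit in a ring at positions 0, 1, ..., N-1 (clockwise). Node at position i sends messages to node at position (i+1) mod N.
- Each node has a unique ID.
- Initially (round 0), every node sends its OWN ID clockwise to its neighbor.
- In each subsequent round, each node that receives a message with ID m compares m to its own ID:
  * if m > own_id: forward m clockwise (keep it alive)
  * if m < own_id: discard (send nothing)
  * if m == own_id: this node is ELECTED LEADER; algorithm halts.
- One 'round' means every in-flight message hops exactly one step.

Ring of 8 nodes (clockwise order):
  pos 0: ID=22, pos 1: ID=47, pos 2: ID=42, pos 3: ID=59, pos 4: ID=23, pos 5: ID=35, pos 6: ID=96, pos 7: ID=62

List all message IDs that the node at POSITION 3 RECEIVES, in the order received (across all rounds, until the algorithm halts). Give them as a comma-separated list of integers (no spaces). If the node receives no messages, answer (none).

Answer: 42,47,62,96

Derivation:
Round 1: pos1(id47) recv 22: drop; pos2(id42) recv 47: fwd; pos3(id59) recv 42: drop; pos4(id23) recv 59: fwd; pos5(id35) recv 23: drop; pos6(id96) recv 35: drop; pos7(id62) recv 96: fwd; pos0(id22) recv 62: fwd
Round 2: pos3(id59) recv 47: drop; pos5(id35) recv 59: fwd; pos0(id22) recv 96: fwd; pos1(id47) recv 62: fwd
Round 3: pos6(id96) recv 59: drop; pos1(id47) recv 96: fwd; pos2(id42) recv 62: fwd
Round 4: pos2(id42) recv 96: fwd; pos3(id59) recv 62: fwd
Round 5: pos3(id59) recv 96: fwd; pos4(id23) recv 62: fwd
Round 6: pos4(id23) recv 96: fwd; pos5(id35) recv 62: fwd
Round 7: pos5(id35) recv 96: fwd; pos6(id96) recv 62: drop
Round 8: pos6(id96) recv 96: ELECTED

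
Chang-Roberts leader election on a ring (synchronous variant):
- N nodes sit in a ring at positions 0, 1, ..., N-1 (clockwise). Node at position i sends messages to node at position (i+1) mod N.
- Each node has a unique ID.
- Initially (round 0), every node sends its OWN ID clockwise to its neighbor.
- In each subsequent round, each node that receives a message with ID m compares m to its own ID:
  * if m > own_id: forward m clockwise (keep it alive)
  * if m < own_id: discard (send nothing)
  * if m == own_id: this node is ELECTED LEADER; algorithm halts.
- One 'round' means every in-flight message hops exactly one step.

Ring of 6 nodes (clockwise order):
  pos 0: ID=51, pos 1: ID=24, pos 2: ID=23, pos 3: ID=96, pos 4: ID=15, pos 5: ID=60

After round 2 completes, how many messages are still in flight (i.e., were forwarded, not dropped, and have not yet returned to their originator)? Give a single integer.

Round 1: pos1(id24) recv 51: fwd; pos2(id23) recv 24: fwd; pos3(id96) recv 23: drop; pos4(id15) recv 96: fwd; pos5(id60) recv 15: drop; pos0(id51) recv 60: fwd
Round 2: pos2(id23) recv 51: fwd; pos3(id96) recv 24: drop; pos5(id60) recv 96: fwd; pos1(id24) recv 60: fwd
After round 2: 3 messages still in flight

Answer: 3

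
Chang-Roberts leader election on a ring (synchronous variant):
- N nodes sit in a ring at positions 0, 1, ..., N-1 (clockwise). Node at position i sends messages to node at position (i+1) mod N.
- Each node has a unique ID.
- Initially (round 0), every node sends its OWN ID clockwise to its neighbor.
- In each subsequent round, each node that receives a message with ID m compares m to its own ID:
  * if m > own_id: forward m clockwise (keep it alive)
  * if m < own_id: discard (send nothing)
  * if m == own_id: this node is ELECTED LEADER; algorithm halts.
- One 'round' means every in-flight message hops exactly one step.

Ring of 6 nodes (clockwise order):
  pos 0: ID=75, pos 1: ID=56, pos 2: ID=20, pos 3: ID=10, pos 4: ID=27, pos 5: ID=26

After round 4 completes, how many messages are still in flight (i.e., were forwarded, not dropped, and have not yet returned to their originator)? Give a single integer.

Answer: 2

Derivation:
Round 1: pos1(id56) recv 75: fwd; pos2(id20) recv 56: fwd; pos3(id10) recv 20: fwd; pos4(id27) recv 10: drop; pos5(id26) recv 27: fwd; pos0(id75) recv 26: drop
Round 2: pos2(id20) recv 75: fwd; pos3(id10) recv 56: fwd; pos4(id27) recv 20: drop; pos0(id75) recv 27: drop
Round 3: pos3(id10) recv 75: fwd; pos4(id27) recv 56: fwd
Round 4: pos4(id27) recv 75: fwd; pos5(id26) recv 56: fwd
After round 4: 2 messages still in flight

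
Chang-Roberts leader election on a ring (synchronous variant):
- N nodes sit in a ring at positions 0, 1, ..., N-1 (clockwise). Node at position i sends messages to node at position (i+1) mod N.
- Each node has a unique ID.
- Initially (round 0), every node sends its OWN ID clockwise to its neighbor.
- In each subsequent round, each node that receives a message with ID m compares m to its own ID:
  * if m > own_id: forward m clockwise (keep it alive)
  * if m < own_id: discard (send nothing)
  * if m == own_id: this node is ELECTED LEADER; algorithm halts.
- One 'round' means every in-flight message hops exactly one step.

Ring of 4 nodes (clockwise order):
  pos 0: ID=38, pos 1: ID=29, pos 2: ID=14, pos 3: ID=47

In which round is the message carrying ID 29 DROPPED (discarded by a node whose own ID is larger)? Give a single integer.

Round 1: pos1(id29) recv 38: fwd; pos2(id14) recv 29: fwd; pos3(id47) recv 14: drop; pos0(id38) recv 47: fwd
Round 2: pos2(id14) recv 38: fwd; pos3(id47) recv 29: drop; pos1(id29) recv 47: fwd
Round 3: pos3(id47) recv 38: drop; pos2(id14) recv 47: fwd
Round 4: pos3(id47) recv 47: ELECTED
Message ID 29 originates at pos 1; dropped at pos 3 in round 2

Answer: 2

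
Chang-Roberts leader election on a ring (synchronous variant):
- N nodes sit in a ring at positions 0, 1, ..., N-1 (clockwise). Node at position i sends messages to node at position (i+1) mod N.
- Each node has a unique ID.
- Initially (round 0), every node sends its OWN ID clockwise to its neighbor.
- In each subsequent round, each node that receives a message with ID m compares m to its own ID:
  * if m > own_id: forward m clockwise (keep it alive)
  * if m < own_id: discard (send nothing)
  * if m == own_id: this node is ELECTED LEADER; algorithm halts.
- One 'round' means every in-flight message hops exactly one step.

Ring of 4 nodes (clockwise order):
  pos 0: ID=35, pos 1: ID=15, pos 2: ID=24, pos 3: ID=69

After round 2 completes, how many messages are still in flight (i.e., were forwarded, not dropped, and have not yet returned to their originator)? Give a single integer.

Round 1: pos1(id15) recv 35: fwd; pos2(id24) recv 15: drop; pos3(id69) recv 24: drop; pos0(id35) recv 69: fwd
Round 2: pos2(id24) recv 35: fwd; pos1(id15) recv 69: fwd
After round 2: 2 messages still in flight

Answer: 2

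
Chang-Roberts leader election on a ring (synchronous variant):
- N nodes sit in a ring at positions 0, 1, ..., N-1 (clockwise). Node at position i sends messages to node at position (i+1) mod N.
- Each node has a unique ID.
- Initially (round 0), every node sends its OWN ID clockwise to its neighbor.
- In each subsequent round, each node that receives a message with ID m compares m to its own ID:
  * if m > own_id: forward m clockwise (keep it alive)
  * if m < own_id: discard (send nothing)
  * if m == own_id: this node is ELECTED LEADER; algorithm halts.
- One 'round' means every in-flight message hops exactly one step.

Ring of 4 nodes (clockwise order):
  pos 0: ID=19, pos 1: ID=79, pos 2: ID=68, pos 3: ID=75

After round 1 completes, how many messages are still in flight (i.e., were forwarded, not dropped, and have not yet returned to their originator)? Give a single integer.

Answer: 2

Derivation:
Round 1: pos1(id79) recv 19: drop; pos2(id68) recv 79: fwd; pos3(id75) recv 68: drop; pos0(id19) recv 75: fwd
After round 1: 2 messages still in flight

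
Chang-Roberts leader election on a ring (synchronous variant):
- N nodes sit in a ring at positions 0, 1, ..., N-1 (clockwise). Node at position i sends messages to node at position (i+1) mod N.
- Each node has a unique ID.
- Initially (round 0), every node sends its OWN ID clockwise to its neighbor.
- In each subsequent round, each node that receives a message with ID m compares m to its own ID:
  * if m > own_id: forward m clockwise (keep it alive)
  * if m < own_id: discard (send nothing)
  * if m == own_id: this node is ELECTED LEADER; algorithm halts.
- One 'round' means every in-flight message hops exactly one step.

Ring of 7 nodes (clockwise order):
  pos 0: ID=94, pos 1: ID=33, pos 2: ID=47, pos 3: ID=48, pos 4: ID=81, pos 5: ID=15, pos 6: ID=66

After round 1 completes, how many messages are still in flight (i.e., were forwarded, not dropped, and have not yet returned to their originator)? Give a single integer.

Answer: 2

Derivation:
Round 1: pos1(id33) recv 94: fwd; pos2(id47) recv 33: drop; pos3(id48) recv 47: drop; pos4(id81) recv 48: drop; pos5(id15) recv 81: fwd; pos6(id66) recv 15: drop; pos0(id94) recv 66: drop
After round 1: 2 messages still in flight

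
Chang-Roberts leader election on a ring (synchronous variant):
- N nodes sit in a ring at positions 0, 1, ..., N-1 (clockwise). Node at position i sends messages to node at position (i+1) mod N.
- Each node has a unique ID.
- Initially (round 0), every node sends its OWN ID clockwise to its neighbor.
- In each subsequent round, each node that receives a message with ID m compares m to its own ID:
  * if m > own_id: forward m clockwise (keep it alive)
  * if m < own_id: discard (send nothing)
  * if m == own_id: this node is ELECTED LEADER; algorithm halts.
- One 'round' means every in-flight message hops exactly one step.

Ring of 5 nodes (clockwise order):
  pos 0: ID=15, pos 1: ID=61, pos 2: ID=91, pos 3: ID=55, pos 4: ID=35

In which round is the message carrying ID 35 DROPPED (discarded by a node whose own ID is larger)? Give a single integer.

Round 1: pos1(id61) recv 15: drop; pos2(id91) recv 61: drop; pos3(id55) recv 91: fwd; pos4(id35) recv 55: fwd; pos0(id15) recv 35: fwd
Round 2: pos4(id35) recv 91: fwd; pos0(id15) recv 55: fwd; pos1(id61) recv 35: drop
Round 3: pos0(id15) recv 91: fwd; pos1(id61) recv 55: drop
Round 4: pos1(id61) recv 91: fwd
Round 5: pos2(id91) recv 91: ELECTED
Message ID 35 originates at pos 4; dropped at pos 1 in round 2

Answer: 2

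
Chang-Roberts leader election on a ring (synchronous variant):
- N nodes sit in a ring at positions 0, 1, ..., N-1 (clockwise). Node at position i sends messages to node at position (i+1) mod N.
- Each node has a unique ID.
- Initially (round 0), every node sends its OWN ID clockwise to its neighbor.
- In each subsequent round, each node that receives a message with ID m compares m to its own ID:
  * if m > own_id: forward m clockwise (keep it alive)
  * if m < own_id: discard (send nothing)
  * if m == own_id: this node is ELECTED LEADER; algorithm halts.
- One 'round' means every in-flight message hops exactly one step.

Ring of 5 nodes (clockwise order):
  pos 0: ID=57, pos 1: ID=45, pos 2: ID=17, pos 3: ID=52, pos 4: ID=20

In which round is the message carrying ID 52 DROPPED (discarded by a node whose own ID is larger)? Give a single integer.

Round 1: pos1(id45) recv 57: fwd; pos2(id17) recv 45: fwd; pos3(id52) recv 17: drop; pos4(id20) recv 52: fwd; pos0(id57) recv 20: drop
Round 2: pos2(id17) recv 57: fwd; pos3(id52) recv 45: drop; pos0(id57) recv 52: drop
Round 3: pos3(id52) recv 57: fwd
Round 4: pos4(id20) recv 57: fwd
Round 5: pos0(id57) recv 57: ELECTED
Message ID 52 originates at pos 3; dropped at pos 0 in round 2

Answer: 2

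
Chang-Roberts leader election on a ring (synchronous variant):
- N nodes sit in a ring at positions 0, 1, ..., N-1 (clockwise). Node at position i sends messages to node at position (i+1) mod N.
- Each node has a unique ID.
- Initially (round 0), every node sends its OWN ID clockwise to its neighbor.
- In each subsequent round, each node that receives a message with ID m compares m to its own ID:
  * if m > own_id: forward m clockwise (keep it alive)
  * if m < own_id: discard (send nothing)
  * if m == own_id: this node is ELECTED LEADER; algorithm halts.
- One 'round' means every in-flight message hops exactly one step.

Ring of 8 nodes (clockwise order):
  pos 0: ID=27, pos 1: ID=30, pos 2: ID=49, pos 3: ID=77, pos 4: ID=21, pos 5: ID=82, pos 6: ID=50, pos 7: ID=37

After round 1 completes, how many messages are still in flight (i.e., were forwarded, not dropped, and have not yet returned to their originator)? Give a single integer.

Round 1: pos1(id30) recv 27: drop; pos2(id49) recv 30: drop; pos3(id77) recv 49: drop; pos4(id21) recv 77: fwd; pos5(id82) recv 21: drop; pos6(id50) recv 82: fwd; pos7(id37) recv 50: fwd; pos0(id27) recv 37: fwd
After round 1: 4 messages still in flight

Answer: 4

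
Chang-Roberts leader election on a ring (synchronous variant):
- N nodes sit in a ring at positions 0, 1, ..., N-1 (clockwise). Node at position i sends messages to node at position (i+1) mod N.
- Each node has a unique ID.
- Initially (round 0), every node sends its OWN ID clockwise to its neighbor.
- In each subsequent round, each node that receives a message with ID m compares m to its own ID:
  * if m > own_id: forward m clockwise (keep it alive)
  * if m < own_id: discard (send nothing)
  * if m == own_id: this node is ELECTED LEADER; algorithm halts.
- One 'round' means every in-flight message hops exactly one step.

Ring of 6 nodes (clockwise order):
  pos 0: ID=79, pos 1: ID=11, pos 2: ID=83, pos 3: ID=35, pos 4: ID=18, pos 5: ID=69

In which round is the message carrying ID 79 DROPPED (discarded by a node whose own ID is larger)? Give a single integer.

Round 1: pos1(id11) recv 79: fwd; pos2(id83) recv 11: drop; pos3(id35) recv 83: fwd; pos4(id18) recv 35: fwd; pos5(id69) recv 18: drop; pos0(id79) recv 69: drop
Round 2: pos2(id83) recv 79: drop; pos4(id18) recv 83: fwd; pos5(id69) recv 35: drop
Round 3: pos5(id69) recv 83: fwd
Round 4: pos0(id79) recv 83: fwd
Round 5: pos1(id11) recv 83: fwd
Round 6: pos2(id83) recv 83: ELECTED
Message ID 79 originates at pos 0; dropped at pos 2 in round 2

Answer: 2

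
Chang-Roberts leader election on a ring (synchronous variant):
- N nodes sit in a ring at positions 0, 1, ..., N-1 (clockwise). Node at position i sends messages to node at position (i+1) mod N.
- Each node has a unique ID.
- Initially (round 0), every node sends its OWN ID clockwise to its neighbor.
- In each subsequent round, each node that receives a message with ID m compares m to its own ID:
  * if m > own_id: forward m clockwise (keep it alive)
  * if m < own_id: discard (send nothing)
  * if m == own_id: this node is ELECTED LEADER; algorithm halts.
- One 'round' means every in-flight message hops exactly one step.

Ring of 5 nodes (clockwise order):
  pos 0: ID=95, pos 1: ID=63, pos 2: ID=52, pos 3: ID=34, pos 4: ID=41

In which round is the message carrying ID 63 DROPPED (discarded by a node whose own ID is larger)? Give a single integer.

Answer: 4

Derivation:
Round 1: pos1(id63) recv 95: fwd; pos2(id52) recv 63: fwd; pos3(id34) recv 52: fwd; pos4(id41) recv 34: drop; pos0(id95) recv 41: drop
Round 2: pos2(id52) recv 95: fwd; pos3(id34) recv 63: fwd; pos4(id41) recv 52: fwd
Round 3: pos3(id34) recv 95: fwd; pos4(id41) recv 63: fwd; pos0(id95) recv 52: drop
Round 4: pos4(id41) recv 95: fwd; pos0(id95) recv 63: drop
Round 5: pos0(id95) recv 95: ELECTED
Message ID 63 originates at pos 1; dropped at pos 0 in round 4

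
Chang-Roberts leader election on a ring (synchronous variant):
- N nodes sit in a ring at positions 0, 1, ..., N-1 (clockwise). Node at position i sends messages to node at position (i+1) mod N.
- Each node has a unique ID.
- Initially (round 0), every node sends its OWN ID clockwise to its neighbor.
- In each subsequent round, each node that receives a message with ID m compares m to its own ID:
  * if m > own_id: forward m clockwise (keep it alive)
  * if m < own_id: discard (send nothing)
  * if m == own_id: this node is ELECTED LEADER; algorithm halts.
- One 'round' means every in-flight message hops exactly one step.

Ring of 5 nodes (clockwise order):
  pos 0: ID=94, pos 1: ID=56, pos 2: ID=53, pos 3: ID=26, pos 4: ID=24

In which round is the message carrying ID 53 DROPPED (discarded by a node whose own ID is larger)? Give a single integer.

Round 1: pos1(id56) recv 94: fwd; pos2(id53) recv 56: fwd; pos3(id26) recv 53: fwd; pos4(id24) recv 26: fwd; pos0(id94) recv 24: drop
Round 2: pos2(id53) recv 94: fwd; pos3(id26) recv 56: fwd; pos4(id24) recv 53: fwd; pos0(id94) recv 26: drop
Round 3: pos3(id26) recv 94: fwd; pos4(id24) recv 56: fwd; pos0(id94) recv 53: drop
Round 4: pos4(id24) recv 94: fwd; pos0(id94) recv 56: drop
Round 5: pos0(id94) recv 94: ELECTED
Message ID 53 originates at pos 2; dropped at pos 0 in round 3

Answer: 3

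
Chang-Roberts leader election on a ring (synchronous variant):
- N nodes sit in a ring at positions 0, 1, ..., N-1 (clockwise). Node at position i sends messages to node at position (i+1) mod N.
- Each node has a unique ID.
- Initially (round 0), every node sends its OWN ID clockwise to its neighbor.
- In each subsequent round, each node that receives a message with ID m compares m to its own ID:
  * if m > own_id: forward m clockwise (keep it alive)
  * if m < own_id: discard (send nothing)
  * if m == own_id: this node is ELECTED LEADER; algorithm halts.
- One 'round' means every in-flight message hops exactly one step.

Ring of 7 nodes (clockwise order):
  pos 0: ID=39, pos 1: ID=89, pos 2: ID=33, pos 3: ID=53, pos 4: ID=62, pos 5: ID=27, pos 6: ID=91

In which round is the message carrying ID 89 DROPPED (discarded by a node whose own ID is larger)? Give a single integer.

Answer: 5

Derivation:
Round 1: pos1(id89) recv 39: drop; pos2(id33) recv 89: fwd; pos3(id53) recv 33: drop; pos4(id62) recv 53: drop; pos5(id27) recv 62: fwd; pos6(id91) recv 27: drop; pos0(id39) recv 91: fwd
Round 2: pos3(id53) recv 89: fwd; pos6(id91) recv 62: drop; pos1(id89) recv 91: fwd
Round 3: pos4(id62) recv 89: fwd; pos2(id33) recv 91: fwd
Round 4: pos5(id27) recv 89: fwd; pos3(id53) recv 91: fwd
Round 5: pos6(id91) recv 89: drop; pos4(id62) recv 91: fwd
Round 6: pos5(id27) recv 91: fwd
Round 7: pos6(id91) recv 91: ELECTED
Message ID 89 originates at pos 1; dropped at pos 6 in round 5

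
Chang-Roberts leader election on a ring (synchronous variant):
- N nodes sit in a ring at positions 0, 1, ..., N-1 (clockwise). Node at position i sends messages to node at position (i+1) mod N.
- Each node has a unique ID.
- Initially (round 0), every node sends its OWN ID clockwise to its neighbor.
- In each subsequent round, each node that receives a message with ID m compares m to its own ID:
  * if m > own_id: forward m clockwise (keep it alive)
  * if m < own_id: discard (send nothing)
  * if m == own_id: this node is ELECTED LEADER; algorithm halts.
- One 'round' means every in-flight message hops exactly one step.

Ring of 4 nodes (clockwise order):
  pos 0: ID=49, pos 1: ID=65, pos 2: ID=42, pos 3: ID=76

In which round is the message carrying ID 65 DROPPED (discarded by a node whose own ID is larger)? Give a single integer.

Answer: 2

Derivation:
Round 1: pos1(id65) recv 49: drop; pos2(id42) recv 65: fwd; pos3(id76) recv 42: drop; pos0(id49) recv 76: fwd
Round 2: pos3(id76) recv 65: drop; pos1(id65) recv 76: fwd
Round 3: pos2(id42) recv 76: fwd
Round 4: pos3(id76) recv 76: ELECTED
Message ID 65 originates at pos 1; dropped at pos 3 in round 2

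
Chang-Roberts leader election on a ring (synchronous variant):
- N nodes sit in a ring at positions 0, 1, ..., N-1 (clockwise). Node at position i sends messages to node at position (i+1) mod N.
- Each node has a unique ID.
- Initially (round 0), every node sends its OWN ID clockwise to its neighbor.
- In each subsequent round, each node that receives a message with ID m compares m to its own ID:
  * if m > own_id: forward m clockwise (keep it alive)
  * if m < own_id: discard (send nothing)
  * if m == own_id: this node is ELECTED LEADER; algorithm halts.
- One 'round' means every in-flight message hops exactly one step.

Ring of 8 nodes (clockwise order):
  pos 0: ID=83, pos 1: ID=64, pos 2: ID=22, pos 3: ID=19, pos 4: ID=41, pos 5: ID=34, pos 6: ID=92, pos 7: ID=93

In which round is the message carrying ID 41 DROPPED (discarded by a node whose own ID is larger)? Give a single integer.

Round 1: pos1(id64) recv 83: fwd; pos2(id22) recv 64: fwd; pos3(id19) recv 22: fwd; pos4(id41) recv 19: drop; pos5(id34) recv 41: fwd; pos6(id92) recv 34: drop; pos7(id93) recv 92: drop; pos0(id83) recv 93: fwd
Round 2: pos2(id22) recv 83: fwd; pos3(id19) recv 64: fwd; pos4(id41) recv 22: drop; pos6(id92) recv 41: drop; pos1(id64) recv 93: fwd
Round 3: pos3(id19) recv 83: fwd; pos4(id41) recv 64: fwd; pos2(id22) recv 93: fwd
Round 4: pos4(id41) recv 83: fwd; pos5(id34) recv 64: fwd; pos3(id19) recv 93: fwd
Round 5: pos5(id34) recv 83: fwd; pos6(id92) recv 64: drop; pos4(id41) recv 93: fwd
Round 6: pos6(id92) recv 83: drop; pos5(id34) recv 93: fwd
Round 7: pos6(id92) recv 93: fwd
Round 8: pos7(id93) recv 93: ELECTED
Message ID 41 originates at pos 4; dropped at pos 6 in round 2

Answer: 2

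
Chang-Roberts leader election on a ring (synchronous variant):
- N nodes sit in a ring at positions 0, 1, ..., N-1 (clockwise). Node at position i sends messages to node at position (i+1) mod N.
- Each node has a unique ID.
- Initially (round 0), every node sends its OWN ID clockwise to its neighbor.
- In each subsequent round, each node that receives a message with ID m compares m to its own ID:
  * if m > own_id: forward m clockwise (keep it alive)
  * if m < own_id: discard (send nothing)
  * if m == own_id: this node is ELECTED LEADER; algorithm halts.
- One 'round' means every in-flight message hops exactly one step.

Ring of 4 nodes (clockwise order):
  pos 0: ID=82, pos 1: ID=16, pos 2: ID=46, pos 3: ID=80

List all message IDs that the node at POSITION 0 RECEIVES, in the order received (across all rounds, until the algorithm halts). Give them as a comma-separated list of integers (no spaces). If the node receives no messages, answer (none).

Answer: 80,82

Derivation:
Round 1: pos1(id16) recv 82: fwd; pos2(id46) recv 16: drop; pos3(id80) recv 46: drop; pos0(id82) recv 80: drop
Round 2: pos2(id46) recv 82: fwd
Round 3: pos3(id80) recv 82: fwd
Round 4: pos0(id82) recv 82: ELECTED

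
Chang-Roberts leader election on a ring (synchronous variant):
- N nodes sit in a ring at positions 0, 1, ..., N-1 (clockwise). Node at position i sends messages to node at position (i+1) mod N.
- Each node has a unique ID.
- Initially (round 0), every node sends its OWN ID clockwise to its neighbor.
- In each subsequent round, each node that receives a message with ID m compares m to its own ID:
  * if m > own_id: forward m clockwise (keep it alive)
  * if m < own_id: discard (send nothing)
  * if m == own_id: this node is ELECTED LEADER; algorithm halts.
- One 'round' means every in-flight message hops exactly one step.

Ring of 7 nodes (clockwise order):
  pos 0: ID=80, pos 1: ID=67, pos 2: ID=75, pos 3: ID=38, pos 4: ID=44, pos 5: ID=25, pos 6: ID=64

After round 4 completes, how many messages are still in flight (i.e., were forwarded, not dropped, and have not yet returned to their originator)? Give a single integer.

Round 1: pos1(id67) recv 80: fwd; pos2(id75) recv 67: drop; pos3(id38) recv 75: fwd; pos4(id44) recv 38: drop; pos5(id25) recv 44: fwd; pos6(id64) recv 25: drop; pos0(id80) recv 64: drop
Round 2: pos2(id75) recv 80: fwd; pos4(id44) recv 75: fwd; pos6(id64) recv 44: drop
Round 3: pos3(id38) recv 80: fwd; pos5(id25) recv 75: fwd
Round 4: pos4(id44) recv 80: fwd; pos6(id64) recv 75: fwd
After round 4: 2 messages still in flight

Answer: 2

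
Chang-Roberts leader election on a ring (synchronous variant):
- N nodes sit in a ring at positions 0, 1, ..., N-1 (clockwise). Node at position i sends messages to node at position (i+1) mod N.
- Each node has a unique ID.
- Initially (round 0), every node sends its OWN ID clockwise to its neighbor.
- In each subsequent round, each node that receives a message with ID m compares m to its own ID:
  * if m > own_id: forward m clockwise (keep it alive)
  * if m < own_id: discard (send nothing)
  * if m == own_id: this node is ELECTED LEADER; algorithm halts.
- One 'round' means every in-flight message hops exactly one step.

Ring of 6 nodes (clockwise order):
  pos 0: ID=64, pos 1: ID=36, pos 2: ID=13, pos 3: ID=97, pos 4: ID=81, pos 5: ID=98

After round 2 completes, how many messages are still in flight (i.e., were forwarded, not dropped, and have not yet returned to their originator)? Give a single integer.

Answer: 2

Derivation:
Round 1: pos1(id36) recv 64: fwd; pos2(id13) recv 36: fwd; pos3(id97) recv 13: drop; pos4(id81) recv 97: fwd; pos5(id98) recv 81: drop; pos0(id64) recv 98: fwd
Round 2: pos2(id13) recv 64: fwd; pos3(id97) recv 36: drop; pos5(id98) recv 97: drop; pos1(id36) recv 98: fwd
After round 2: 2 messages still in flight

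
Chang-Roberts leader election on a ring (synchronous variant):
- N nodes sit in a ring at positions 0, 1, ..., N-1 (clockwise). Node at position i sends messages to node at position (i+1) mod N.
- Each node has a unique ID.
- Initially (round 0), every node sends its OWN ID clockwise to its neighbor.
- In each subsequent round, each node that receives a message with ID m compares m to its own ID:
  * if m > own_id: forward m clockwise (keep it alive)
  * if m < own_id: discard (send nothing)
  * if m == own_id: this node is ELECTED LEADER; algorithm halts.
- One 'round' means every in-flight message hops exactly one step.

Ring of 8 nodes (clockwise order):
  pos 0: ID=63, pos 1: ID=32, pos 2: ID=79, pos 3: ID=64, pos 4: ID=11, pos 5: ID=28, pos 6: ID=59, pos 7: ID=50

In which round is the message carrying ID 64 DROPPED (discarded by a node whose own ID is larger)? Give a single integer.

Answer: 7

Derivation:
Round 1: pos1(id32) recv 63: fwd; pos2(id79) recv 32: drop; pos3(id64) recv 79: fwd; pos4(id11) recv 64: fwd; pos5(id28) recv 11: drop; pos6(id59) recv 28: drop; pos7(id50) recv 59: fwd; pos0(id63) recv 50: drop
Round 2: pos2(id79) recv 63: drop; pos4(id11) recv 79: fwd; pos5(id28) recv 64: fwd; pos0(id63) recv 59: drop
Round 3: pos5(id28) recv 79: fwd; pos6(id59) recv 64: fwd
Round 4: pos6(id59) recv 79: fwd; pos7(id50) recv 64: fwd
Round 5: pos7(id50) recv 79: fwd; pos0(id63) recv 64: fwd
Round 6: pos0(id63) recv 79: fwd; pos1(id32) recv 64: fwd
Round 7: pos1(id32) recv 79: fwd; pos2(id79) recv 64: drop
Round 8: pos2(id79) recv 79: ELECTED
Message ID 64 originates at pos 3; dropped at pos 2 in round 7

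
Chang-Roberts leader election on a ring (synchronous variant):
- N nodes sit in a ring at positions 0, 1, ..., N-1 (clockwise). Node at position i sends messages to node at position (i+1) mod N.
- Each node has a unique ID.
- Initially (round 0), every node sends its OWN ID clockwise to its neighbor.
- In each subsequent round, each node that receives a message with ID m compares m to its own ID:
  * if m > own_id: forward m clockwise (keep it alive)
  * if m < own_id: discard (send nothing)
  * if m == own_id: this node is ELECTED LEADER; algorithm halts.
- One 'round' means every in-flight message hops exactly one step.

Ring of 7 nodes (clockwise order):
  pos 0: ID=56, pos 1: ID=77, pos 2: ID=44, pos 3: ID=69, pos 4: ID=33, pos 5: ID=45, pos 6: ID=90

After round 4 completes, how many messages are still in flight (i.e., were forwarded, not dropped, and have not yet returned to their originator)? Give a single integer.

Answer: 2

Derivation:
Round 1: pos1(id77) recv 56: drop; pos2(id44) recv 77: fwd; pos3(id69) recv 44: drop; pos4(id33) recv 69: fwd; pos5(id45) recv 33: drop; pos6(id90) recv 45: drop; pos0(id56) recv 90: fwd
Round 2: pos3(id69) recv 77: fwd; pos5(id45) recv 69: fwd; pos1(id77) recv 90: fwd
Round 3: pos4(id33) recv 77: fwd; pos6(id90) recv 69: drop; pos2(id44) recv 90: fwd
Round 4: pos5(id45) recv 77: fwd; pos3(id69) recv 90: fwd
After round 4: 2 messages still in flight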